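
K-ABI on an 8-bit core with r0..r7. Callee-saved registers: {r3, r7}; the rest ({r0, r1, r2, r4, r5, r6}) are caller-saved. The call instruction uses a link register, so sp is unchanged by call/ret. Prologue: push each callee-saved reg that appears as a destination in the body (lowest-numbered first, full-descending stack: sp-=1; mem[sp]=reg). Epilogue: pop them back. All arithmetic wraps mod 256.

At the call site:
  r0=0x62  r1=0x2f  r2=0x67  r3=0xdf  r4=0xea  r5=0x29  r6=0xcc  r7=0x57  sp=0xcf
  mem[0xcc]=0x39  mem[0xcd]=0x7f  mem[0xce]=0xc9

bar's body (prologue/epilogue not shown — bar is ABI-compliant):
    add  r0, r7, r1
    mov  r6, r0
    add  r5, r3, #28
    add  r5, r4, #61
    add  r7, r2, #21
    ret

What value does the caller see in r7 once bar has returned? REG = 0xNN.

prologue: push r7 → mem[0xce]=0x57, sp=0xce
body[0] add  r0, r7, r1 → r0=0x86
body[1] mov  r6, r0 → r6=0x86
body[2] add  r5, r3, #28 → r5=0xfb
body[3] add  r5, r4, #61 → r5=0x27
body[4] add  r7, r2, #21 → r7=0x7c
epilogue: pop r7=0x57, sp=0xcf
r7 is callee-saved → restored

REG = 0x57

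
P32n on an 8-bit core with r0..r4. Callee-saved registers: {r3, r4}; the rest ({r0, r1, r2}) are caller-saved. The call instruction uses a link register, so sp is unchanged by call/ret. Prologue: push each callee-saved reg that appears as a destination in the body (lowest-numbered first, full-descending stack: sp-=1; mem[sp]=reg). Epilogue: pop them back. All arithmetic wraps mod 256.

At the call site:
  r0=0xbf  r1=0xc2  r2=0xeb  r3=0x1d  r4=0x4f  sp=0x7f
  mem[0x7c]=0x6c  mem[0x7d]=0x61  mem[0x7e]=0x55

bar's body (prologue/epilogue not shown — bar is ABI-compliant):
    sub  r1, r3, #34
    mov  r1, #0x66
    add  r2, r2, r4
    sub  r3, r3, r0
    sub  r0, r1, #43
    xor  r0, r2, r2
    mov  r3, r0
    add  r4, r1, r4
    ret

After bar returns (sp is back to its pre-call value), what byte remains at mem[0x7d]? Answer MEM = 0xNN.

prologue: push r3 -> mem[0x7e]=0x1d, sp=0x7e
prologue: push r4 -> mem[0x7d]=0x4f, sp=0x7d
body[0] sub  r1, r3, #34 -> r1=0xfb
body[1] mov  r1, #0x66 -> r1=0x66
body[2] add  r2, r2, r4 -> r2=0x3a
body[3] sub  r3, r3, r0 -> r3=0x5e
body[4] sub  r0, r1, #43 -> r0=0x3b
body[5] xor  r0, r2, r2 -> r0=0x00
body[6] mov  r3, r0 -> r3=0x00
body[7] add  r4, r1, r4 -> r4=0xb5
epilogue: pop r4=0x4f, sp=0x7e
epilogue: pop r3=0x1d, sp=0x7f
prologue pushed ['r3', 'r4'] at ['0x7e', '0x7d']

MEM = 0x4f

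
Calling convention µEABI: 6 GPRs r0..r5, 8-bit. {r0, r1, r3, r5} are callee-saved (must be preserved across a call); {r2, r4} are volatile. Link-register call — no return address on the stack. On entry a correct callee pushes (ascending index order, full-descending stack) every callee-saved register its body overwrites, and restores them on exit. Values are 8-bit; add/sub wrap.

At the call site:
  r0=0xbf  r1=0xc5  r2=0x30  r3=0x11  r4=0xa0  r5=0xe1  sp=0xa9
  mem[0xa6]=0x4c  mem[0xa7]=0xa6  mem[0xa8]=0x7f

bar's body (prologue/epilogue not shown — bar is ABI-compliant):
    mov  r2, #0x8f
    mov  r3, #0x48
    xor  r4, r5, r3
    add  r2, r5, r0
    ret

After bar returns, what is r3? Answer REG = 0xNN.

prologue: push r3 → mem[0xa8]=0x11, sp=0xa8
body[0] mov  r2, #0x8f → r2=0x8f
body[1] mov  r3, #0x48 → r3=0x48
body[2] xor  r4, r5, r3 → r4=0xa9
body[3] add  r2, r5, r0 → r2=0xa0
epilogue: pop r3=0x11, sp=0xa9
r3 is callee-saved → restored

REG = 0x11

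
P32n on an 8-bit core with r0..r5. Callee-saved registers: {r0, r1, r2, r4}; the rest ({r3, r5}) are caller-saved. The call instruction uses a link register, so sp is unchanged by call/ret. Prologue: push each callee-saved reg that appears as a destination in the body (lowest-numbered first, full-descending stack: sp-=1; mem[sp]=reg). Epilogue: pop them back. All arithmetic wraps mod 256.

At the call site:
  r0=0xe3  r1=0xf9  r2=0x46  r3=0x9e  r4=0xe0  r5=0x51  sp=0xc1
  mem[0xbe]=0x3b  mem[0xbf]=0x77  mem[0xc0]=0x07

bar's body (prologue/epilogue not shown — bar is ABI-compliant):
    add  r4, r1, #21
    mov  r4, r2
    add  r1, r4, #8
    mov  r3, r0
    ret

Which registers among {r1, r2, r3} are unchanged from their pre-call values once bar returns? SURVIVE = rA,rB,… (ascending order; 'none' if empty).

SURVIVE = r1,r2

prologue: push r1 -> mem[0xc0]=0xf9, sp=0xc0
prologue: push r4 -> mem[0xbf]=0xe0, sp=0xbf
body[0] add  r4, r1, #21 -> r4=0x0e
body[1] mov  r4, r2 -> r4=0x46
body[2] add  r1, r4, #8 -> r1=0x4e
body[3] mov  r3, r0 -> r3=0xe3
epilogue: pop r4=0xe0, sp=0xc0
epilogue: pop r1=0xf9, sp=0xc1
r1: callee-saved, written=True
r2: callee-saved, written=False
r3: caller-saved, written=True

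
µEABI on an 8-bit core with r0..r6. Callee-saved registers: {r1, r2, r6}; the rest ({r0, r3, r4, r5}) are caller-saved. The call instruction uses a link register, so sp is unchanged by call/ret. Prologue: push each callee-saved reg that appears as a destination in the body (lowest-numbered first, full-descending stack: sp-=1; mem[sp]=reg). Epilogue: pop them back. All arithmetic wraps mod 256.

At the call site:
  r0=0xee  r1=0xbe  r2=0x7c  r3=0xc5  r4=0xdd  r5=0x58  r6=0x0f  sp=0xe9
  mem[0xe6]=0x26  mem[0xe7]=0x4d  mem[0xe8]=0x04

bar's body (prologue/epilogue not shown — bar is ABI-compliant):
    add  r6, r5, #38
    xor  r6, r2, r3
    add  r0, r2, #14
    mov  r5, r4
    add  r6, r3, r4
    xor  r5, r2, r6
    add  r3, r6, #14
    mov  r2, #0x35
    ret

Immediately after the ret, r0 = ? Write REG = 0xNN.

REG = 0x8a

prologue: push r2 -> mem[0xe8]=0x7c, sp=0xe8
prologue: push r6 -> mem[0xe7]=0x0f, sp=0xe7
body[0] add  r6, r5, #38 -> r6=0x7e
body[1] xor  r6, r2, r3 -> r6=0xb9
body[2] add  r0, r2, #14 -> r0=0x8a
body[3] mov  r5, r4 -> r5=0xdd
body[4] add  r6, r3, r4 -> r6=0xa2
body[5] xor  r5, r2, r6 -> r5=0xde
body[6] add  r3, r6, #14 -> r3=0xb0
body[7] mov  r2, #0x35 -> r2=0x35
epilogue: pop r6=0x0f, sp=0xe8
epilogue: pop r2=0x7c, sp=0xe9
r0 is caller-saved -> body value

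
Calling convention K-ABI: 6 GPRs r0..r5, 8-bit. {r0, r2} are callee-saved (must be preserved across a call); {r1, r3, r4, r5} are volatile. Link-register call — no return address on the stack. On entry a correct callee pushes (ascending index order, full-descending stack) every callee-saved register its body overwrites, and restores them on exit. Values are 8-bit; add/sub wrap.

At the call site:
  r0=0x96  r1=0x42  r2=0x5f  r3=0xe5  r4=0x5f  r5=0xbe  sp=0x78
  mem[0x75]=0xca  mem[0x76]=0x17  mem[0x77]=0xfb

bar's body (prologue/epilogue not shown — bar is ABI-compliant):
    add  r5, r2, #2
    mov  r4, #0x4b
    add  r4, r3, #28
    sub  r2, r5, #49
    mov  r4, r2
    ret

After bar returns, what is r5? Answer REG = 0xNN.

prologue: push r2 → mem[0x77]=0x5f, sp=0x77
body[0] add  r5, r2, #2 → r5=0x61
body[1] mov  r4, #0x4b → r4=0x4b
body[2] add  r4, r3, #28 → r4=0x01
body[3] sub  r2, r5, #49 → r2=0x30
body[4] mov  r4, r2 → r4=0x30
epilogue: pop r2=0x5f, sp=0x78
r5 is caller-saved → body value

REG = 0x61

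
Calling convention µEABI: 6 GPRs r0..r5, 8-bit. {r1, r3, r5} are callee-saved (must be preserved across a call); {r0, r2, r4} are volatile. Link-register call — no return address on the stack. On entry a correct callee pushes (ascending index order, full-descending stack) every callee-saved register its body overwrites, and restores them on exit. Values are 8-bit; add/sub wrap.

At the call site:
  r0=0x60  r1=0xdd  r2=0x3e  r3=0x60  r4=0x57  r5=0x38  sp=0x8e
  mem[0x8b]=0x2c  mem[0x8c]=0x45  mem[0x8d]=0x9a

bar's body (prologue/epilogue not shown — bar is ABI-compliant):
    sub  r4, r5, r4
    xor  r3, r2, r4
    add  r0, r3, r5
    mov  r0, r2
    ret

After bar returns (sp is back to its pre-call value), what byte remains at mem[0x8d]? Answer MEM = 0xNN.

MEM = 0x60

prologue: push r3 → mem[0x8d]=0x60, sp=0x8d
body[0] sub  r4, r5, r4 → r4=0xe1
body[1] xor  r3, r2, r4 → r3=0xdf
body[2] add  r0, r3, r5 → r0=0x17
body[3] mov  r0, r2 → r0=0x3e
epilogue: pop r3=0x60, sp=0x8e
prologue pushed ['r3'] at ['0x8d']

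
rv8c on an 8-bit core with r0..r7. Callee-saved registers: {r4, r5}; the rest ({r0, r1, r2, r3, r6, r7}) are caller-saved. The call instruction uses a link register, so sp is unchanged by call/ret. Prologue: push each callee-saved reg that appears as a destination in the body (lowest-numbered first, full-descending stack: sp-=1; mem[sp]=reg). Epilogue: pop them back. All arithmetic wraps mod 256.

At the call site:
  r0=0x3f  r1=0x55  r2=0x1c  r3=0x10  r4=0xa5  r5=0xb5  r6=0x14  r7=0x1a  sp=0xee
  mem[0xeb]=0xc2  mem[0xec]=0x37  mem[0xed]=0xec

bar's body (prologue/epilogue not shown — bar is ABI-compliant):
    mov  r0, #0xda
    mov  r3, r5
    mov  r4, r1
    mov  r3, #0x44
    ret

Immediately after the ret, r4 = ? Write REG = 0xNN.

prologue: push r4 -> mem[0xed]=0xa5, sp=0xed
body[0] mov  r0, #0xda -> r0=0xda
body[1] mov  r3, r5 -> r3=0xb5
body[2] mov  r4, r1 -> r4=0x55
body[3] mov  r3, #0x44 -> r3=0x44
epilogue: pop r4=0xa5, sp=0xee
r4 is callee-saved -> restored

REG = 0xa5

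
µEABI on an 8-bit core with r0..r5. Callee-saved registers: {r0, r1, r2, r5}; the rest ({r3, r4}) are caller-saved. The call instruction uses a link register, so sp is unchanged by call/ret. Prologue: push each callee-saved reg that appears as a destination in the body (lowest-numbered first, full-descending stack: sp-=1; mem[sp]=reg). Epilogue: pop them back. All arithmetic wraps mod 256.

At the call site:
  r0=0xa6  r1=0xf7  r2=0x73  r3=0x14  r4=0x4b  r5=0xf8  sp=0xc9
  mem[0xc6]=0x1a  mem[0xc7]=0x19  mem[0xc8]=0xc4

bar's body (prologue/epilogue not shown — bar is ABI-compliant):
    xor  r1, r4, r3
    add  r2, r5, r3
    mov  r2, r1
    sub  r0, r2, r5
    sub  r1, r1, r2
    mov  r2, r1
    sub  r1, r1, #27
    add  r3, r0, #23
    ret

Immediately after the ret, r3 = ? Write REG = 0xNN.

prologue: push r0 → mem[0xc8]=0xa6, sp=0xc8
prologue: push r1 → mem[0xc7]=0xf7, sp=0xc7
prologue: push r2 → mem[0xc6]=0x73, sp=0xc6
body[0] xor  r1, r4, r3 → r1=0x5f
body[1] add  r2, r5, r3 → r2=0x0c
body[2] mov  r2, r1 → r2=0x5f
body[3] sub  r0, r2, r5 → r0=0x67
body[4] sub  r1, r1, r2 → r1=0x00
body[5] mov  r2, r1 → r2=0x00
body[6] sub  r1, r1, #27 → r1=0xe5
body[7] add  r3, r0, #23 → r3=0x7e
epilogue: pop r2=0x73, sp=0xc7
epilogue: pop r1=0xf7, sp=0xc8
epilogue: pop r0=0xa6, sp=0xc9
r3 is caller-saved → body value

REG = 0x7e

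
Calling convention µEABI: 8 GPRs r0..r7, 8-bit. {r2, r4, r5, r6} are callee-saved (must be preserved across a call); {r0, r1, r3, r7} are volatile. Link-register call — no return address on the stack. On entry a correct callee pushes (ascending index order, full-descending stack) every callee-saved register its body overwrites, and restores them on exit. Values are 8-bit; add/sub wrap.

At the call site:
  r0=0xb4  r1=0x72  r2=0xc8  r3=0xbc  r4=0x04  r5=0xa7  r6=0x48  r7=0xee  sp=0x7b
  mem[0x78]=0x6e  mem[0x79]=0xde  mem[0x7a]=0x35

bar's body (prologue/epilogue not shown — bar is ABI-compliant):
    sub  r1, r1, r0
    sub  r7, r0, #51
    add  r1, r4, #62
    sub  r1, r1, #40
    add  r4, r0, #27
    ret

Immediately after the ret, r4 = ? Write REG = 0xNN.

REG = 0x04

prologue: push r4 -> mem[0x7a]=0x04, sp=0x7a
body[0] sub  r1, r1, r0 -> r1=0xbe
body[1] sub  r7, r0, #51 -> r7=0x81
body[2] add  r1, r4, #62 -> r1=0x42
body[3] sub  r1, r1, #40 -> r1=0x1a
body[4] add  r4, r0, #27 -> r4=0xcf
epilogue: pop r4=0x04, sp=0x7b
r4 is callee-saved -> restored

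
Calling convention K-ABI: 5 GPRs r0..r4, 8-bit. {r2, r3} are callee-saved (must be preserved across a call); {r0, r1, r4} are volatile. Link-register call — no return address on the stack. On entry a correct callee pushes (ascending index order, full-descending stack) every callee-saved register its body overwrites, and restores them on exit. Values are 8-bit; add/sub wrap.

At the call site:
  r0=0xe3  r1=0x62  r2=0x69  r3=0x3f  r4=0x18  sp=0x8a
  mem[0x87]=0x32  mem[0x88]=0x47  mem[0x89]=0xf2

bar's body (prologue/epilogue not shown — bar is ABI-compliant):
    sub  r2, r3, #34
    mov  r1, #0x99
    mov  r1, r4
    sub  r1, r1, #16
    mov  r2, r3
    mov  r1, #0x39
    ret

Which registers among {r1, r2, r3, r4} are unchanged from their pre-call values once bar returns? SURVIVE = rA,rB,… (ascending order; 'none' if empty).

prologue: push r2 → mem[0x89]=0x69, sp=0x89
body[0] sub  r2, r3, #34 → r2=0x1d
body[1] mov  r1, #0x99 → r1=0x99
body[2] mov  r1, r4 → r1=0x18
body[3] sub  r1, r1, #16 → r1=0x08
body[4] mov  r2, r3 → r2=0x3f
body[5] mov  r1, #0x39 → r1=0x39
epilogue: pop r2=0x69, sp=0x8a
r1: caller-saved, written=True
r2: callee-saved, written=True
r3: callee-saved, written=False
r4: caller-saved, written=False

SURVIVE = r2,r3,r4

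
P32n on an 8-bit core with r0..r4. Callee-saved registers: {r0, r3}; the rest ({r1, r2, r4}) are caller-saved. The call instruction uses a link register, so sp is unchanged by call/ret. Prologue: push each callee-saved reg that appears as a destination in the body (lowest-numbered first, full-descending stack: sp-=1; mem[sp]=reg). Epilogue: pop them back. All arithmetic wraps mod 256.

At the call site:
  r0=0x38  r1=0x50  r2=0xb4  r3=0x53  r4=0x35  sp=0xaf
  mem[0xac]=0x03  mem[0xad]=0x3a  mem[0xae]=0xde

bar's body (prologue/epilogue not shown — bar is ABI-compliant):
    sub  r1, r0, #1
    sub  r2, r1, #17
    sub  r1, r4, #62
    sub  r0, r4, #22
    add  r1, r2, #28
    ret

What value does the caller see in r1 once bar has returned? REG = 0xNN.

REG = 0x42

prologue: push r0 → mem[0xae]=0x38, sp=0xae
body[0] sub  r1, r0, #1 → r1=0x37
body[1] sub  r2, r1, #17 → r2=0x26
body[2] sub  r1, r4, #62 → r1=0xf7
body[3] sub  r0, r4, #22 → r0=0x1f
body[4] add  r1, r2, #28 → r1=0x42
epilogue: pop r0=0x38, sp=0xaf
r1 is caller-saved → body value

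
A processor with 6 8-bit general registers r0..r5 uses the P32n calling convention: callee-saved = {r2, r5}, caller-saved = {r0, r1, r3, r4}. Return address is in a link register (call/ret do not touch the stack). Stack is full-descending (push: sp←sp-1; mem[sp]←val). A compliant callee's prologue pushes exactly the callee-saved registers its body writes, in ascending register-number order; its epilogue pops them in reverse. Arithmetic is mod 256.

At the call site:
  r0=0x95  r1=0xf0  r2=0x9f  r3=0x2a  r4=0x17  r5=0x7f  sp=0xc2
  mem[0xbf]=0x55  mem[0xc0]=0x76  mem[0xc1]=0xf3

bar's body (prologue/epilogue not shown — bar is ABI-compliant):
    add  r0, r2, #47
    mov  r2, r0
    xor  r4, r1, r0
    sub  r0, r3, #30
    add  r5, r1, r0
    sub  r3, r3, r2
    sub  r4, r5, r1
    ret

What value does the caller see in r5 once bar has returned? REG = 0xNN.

REG = 0x7f

prologue: push r2 -> mem[0xc1]=0x9f, sp=0xc1
prologue: push r5 -> mem[0xc0]=0x7f, sp=0xc0
body[0] add  r0, r2, #47 -> r0=0xce
body[1] mov  r2, r0 -> r2=0xce
body[2] xor  r4, r1, r0 -> r4=0x3e
body[3] sub  r0, r3, #30 -> r0=0x0c
body[4] add  r5, r1, r0 -> r5=0xfc
body[5] sub  r3, r3, r2 -> r3=0x5c
body[6] sub  r4, r5, r1 -> r4=0x0c
epilogue: pop r5=0x7f, sp=0xc1
epilogue: pop r2=0x9f, sp=0xc2
r5 is callee-saved -> restored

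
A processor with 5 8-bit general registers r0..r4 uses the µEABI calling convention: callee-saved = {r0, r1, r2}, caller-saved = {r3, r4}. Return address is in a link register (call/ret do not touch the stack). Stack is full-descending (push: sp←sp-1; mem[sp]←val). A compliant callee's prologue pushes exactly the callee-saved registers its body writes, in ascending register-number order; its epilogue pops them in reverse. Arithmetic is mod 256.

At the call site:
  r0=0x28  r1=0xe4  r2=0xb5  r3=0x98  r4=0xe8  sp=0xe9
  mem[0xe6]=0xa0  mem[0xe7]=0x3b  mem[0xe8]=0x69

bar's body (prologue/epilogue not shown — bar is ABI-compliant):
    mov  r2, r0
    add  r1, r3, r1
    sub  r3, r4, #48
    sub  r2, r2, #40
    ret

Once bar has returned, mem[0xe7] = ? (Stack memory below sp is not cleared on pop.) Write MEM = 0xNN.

MEM = 0xb5

prologue: push r1 → mem[0xe8]=0xe4, sp=0xe8
prologue: push r2 → mem[0xe7]=0xb5, sp=0xe7
body[0] mov  r2, r0 → r2=0x28
body[1] add  r1, r3, r1 → r1=0x7c
body[2] sub  r3, r4, #48 → r3=0xb8
body[3] sub  r2, r2, #40 → r2=0x00
epilogue: pop r2=0xb5, sp=0xe8
epilogue: pop r1=0xe4, sp=0xe9
prologue pushed ['r1', 'r2'] at ['0xe8', '0xe7']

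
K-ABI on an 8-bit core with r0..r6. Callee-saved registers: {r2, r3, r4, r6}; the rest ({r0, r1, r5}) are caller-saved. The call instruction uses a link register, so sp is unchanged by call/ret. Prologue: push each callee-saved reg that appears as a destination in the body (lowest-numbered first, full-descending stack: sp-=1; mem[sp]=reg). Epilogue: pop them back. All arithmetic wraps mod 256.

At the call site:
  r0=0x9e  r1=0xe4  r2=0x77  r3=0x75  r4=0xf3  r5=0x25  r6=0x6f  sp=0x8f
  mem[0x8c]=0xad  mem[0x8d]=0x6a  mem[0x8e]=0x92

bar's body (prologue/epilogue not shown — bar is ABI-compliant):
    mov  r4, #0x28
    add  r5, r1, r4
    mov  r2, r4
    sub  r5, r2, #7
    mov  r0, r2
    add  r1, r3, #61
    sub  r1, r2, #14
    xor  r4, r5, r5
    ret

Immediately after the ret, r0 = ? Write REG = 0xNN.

prologue: push r2 → mem[0x8e]=0x77, sp=0x8e
prologue: push r4 → mem[0x8d]=0xf3, sp=0x8d
body[0] mov  r4, #0x28 → r4=0x28
body[1] add  r5, r1, r4 → r5=0x0c
body[2] mov  r2, r4 → r2=0x28
body[3] sub  r5, r2, #7 → r5=0x21
body[4] mov  r0, r2 → r0=0x28
body[5] add  r1, r3, #61 → r1=0xb2
body[6] sub  r1, r2, #14 → r1=0x1a
body[7] xor  r4, r5, r5 → r4=0x00
epilogue: pop r4=0xf3, sp=0x8e
epilogue: pop r2=0x77, sp=0x8f
r0 is caller-saved → body value

REG = 0x28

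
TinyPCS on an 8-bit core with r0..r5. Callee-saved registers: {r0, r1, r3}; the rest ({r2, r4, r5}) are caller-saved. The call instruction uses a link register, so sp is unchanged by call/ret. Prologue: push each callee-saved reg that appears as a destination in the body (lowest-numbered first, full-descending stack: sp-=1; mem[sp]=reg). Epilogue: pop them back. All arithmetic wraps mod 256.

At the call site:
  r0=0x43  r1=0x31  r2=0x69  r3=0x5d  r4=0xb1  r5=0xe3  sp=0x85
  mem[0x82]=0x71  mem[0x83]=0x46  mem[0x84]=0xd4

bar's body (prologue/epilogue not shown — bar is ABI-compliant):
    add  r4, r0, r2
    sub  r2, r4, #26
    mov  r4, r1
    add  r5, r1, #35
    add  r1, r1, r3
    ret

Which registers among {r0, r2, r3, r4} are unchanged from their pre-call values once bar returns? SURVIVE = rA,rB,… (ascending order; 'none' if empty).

prologue: push r1 → mem[0x84]=0x31, sp=0x84
body[0] add  r4, r0, r2 → r4=0xac
body[1] sub  r2, r4, #26 → r2=0x92
body[2] mov  r4, r1 → r4=0x31
body[3] add  r5, r1, #35 → r5=0x54
body[4] add  r1, r1, r3 → r1=0x8e
epilogue: pop r1=0x31, sp=0x85
r0: callee-saved, written=False
r2: caller-saved, written=True
r3: callee-saved, written=False
r4: caller-saved, written=True

SURVIVE = r0,r3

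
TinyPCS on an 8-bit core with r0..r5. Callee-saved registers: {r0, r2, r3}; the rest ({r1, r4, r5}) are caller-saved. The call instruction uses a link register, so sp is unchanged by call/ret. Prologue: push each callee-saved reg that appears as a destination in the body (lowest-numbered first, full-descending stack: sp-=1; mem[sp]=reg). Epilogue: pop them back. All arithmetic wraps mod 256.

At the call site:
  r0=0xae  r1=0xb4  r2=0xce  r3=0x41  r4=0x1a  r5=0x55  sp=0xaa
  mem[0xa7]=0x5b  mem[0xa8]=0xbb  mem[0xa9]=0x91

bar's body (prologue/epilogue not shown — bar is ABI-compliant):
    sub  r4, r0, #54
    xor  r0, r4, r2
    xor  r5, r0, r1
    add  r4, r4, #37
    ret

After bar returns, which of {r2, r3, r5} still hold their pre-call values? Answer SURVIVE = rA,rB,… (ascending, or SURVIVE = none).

SURVIVE = r2,r3

prologue: push r0 → mem[0xa9]=0xae, sp=0xa9
body[0] sub  r4, r0, #54 → r4=0x78
body[1] xor  r0, r4, r2 → r0=0xb6
body[2] xor  r5, r0, r1 → r5=0x02
body[3] add  r4, r4, #37 → r4=0x9d
epilogue: pop r0=0xae, sp=0xaa
r2: callee-saved, written=False
r3: callee-saved, written=False
r5: caller-saved, written=True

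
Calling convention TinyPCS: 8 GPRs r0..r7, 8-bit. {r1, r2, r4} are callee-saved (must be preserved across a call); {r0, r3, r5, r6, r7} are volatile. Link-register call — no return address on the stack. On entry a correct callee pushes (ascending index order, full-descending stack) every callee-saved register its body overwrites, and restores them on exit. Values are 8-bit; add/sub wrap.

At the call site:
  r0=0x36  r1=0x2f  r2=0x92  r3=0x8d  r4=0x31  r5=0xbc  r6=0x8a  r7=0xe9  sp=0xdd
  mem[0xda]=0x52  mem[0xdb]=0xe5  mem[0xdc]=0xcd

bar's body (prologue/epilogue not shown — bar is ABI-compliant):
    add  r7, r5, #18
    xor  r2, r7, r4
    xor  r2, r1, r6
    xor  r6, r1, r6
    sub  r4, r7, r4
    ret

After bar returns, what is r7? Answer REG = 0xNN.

prologue: push r2 → mem[0xdc]=0x92, sp=0xdc
prologue: push r4 → mem[0xdb]=0x31, sp=0xdb
body[0] add  r7, r5, #18 → r7=0xce
body[1] xor  r2, r7, r4 → r2=0xff
body[2] xor  r2, r1, r6 → r2=0xa5
body[3] xor  r6, r1, r6 → r6=0xa5
body[4] sub  r4, r7, r4 → r4=0x9d
epilogue: pop r4=0x31, sp=0xdc
epilogue: pop r2=0x92, sp=0xdd
r7 is caller-saved → body value

REG = 0xce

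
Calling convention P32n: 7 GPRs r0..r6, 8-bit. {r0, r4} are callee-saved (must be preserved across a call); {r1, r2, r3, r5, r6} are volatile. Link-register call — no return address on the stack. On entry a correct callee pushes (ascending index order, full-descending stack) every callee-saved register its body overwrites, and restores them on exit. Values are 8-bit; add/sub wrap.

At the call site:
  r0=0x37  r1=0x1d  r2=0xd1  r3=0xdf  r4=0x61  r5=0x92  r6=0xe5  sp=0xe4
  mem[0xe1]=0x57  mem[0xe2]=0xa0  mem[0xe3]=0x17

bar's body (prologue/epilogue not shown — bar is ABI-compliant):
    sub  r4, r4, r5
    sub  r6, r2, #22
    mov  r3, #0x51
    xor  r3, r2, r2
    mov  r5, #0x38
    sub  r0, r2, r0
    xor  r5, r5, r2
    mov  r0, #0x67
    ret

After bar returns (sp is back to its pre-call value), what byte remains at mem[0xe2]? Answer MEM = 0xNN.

MEM = 0x61

prologue: push r0 → mem[0xe3]=0x37, sp=0xe3
prologue: push r4 → mem[0xe2]=0x61, sp=0xe2
body[0] sub  r4, r4, r5 → r4=0xcf
body[1] sub  r6, r2, #22 → r6=0xbb
body[2] mov  r3, #0x51 → r3=0x51
body[3] xor  r3, r2, r2 → r3=0x00
body[4] mov  r5, #0x38 → r5=0x38
body[5] sub  r0, r2, r0 → r0=0x9a
body[6] xor  r5, r5, r2 → r5=0xe9
body[7] mov  r0, #0x67 → r0=0x67
epilogue: pop r4=0x61, sp=0xe3
epilogue: pop r0=0x37, sp=0xe4
prologue pushed ['r0', 'r4'] at ['0xe3', '0xe2']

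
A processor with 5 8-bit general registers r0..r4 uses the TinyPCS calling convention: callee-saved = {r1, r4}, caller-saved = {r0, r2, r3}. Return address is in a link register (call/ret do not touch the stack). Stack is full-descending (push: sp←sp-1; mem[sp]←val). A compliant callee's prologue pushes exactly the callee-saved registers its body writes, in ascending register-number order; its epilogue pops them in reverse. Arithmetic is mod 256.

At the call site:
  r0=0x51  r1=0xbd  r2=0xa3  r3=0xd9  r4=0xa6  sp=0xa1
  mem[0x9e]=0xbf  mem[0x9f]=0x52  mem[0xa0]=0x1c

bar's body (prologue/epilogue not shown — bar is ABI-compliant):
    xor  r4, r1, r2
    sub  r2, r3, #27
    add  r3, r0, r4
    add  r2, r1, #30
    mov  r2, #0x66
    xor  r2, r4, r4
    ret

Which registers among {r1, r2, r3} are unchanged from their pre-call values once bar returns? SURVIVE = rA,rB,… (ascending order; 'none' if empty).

SURVIVE = r1

prologue: push r4 → mem[0xa0]=0xa6, sp=0xa0
body[0] xor  r4, r1, r2 → r4=0x1e
body[1] sub  r2, r3, #27 → r2=0xbe
body[2] add  r3, r0, r4 → r3=0x6f
body[3] add  r2, r1, #30 → r2=0xdb
body[4] mov  r2, #0x66 → r2=0x66
body[5] xor  r2, r4, r4 → r2=0x00
epilogue: pop r4=0xa6, sp=0xa1
r1: callee-saved, written=False
r2: caller-saved, written=True
r3: caller-saved, written=True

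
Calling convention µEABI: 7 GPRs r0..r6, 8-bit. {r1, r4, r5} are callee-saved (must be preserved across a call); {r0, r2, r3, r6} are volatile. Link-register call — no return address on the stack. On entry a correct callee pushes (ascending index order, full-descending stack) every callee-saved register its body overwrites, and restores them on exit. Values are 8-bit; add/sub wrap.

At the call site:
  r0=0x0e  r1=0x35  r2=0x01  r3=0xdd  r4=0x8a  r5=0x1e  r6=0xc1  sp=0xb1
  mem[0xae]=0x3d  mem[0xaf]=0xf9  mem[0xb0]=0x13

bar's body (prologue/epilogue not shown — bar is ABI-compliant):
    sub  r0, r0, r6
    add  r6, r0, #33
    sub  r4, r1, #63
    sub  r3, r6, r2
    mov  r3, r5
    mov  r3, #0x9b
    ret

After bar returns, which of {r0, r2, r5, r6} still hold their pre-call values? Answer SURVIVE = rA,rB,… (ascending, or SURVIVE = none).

prologue: push r4 → mem[0xb0]=0x8a, sp=0xb0
body[0] sub  r0, r0, r6 → r0=0x4d
body[1] add  r6, r0, #33 → r6=0x6e
body[2] sub  r4, r1, #63 → r4=0xf6
body[3] sub  r3, r6, r2 → r3=0x6d
body[4] mov  r3, r5 → r3=0x1e
body[5] mov  r3, #0x9b → r3=0x9b
epilogue: pop r4=0x8a, sp=0xb1
r0: caller-saved, written=True
r2: caller-saved, written=False
r5: callee-saved, written=False
r6: caller-saved, written=True

SURVIVE = r2,r5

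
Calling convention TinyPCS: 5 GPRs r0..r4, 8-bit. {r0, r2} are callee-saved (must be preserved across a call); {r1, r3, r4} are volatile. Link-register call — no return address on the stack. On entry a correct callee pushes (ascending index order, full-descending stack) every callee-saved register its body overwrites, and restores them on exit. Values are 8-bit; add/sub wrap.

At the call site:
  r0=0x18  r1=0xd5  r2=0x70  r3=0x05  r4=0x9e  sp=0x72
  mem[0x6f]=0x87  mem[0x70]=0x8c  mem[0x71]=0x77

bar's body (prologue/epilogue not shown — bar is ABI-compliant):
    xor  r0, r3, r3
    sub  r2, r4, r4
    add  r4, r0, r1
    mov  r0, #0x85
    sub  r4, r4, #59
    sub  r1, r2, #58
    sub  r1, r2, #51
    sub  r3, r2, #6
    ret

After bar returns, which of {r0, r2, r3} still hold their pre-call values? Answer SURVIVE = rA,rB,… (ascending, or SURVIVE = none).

SURVIVE = r0,r2

prologue: push r0 -> mem[0x71]=0x18, sp=0x71
prologue: push r2 -> mem[0x70]=0x70, sp=0x70
body[0] xor  r0, r3, r3 -> r0=0x00
body[1] sub  r2, r4, r4 -> r2=0x00
body[2] add  r4, r0, r1 -> r4=0xd5
body[3] mov  r0, #0x85 -> r0=0x85
body[4] sub  r4, r4, #59 -> r4=0x9a
body[5] sub  r1, r2, #58 -> r1=0xc6
body[6] sub  r1, r2, #51 -> r1=0xcd
body[7] sub  r3, r2, #6 -> r3=0xfa
epilogue: pop r2=0x70, sp=0x71
epilogue: pop r0=0x18, sp=0x72
r0: callee-saved, written=True
r2: callee-saved, written=True
r3: caller-saved, written=True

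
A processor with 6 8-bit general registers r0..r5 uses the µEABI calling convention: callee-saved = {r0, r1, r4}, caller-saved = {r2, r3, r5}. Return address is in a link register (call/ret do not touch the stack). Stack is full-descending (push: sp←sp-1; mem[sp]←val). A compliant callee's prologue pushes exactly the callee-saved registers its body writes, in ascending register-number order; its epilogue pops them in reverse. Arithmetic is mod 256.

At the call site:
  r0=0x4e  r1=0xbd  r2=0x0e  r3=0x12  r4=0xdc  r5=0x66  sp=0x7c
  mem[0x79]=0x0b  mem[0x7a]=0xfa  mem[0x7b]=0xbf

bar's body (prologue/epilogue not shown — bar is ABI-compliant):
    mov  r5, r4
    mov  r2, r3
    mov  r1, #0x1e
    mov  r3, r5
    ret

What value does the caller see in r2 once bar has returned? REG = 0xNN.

REG = 0x12

prologue: push r1 -> mem[0x7b]=0xbd, sp=0x7b
body[0] mov  r5, r4 -> r5=0xdc
body[1] mov  r2, r3 -> r2=0x12
body[2] mov  r1, #0x1e -> r1=0x1e
body[3] mov  r3, r5 -> r3=0xdc
epilogue: pop r1=0xbd, sp=0x7c
r2 is caller-saved -> body value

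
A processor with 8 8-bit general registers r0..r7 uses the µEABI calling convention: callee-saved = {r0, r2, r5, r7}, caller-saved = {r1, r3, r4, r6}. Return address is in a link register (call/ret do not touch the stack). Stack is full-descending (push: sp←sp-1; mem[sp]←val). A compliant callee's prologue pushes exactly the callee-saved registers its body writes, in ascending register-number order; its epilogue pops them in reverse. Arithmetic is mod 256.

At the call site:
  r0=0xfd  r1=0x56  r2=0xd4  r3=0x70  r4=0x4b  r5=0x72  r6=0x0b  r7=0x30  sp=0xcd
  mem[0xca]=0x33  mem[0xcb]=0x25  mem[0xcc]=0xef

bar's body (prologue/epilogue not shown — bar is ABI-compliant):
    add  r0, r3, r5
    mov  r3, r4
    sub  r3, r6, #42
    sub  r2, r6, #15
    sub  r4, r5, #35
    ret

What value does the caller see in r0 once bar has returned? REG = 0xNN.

REG = 0xfd

prologue: push r0 -> mem[0xcc]=0xfd, sp=0xcc
prologue: push r2 -> mem[0xcb]=0xd4, sp=0xcb
body[0] add  r0, r3, r5 -> r0=0xe2
body[1] mov  r3, r4 -> r3=0x4b
body[2] sub  r3, r6, #42 -> r3=0xe1
body[3] sub  r2, r6, #15 -> r2=0xfc
body[4] sub  r4, r5, #35 -> r4=0x4f
epilogue: pop r2=0xd4, sp=0xcc
epilogue: pop r0=0xfd, sp=0xcd
r0 is callee-saved -> restored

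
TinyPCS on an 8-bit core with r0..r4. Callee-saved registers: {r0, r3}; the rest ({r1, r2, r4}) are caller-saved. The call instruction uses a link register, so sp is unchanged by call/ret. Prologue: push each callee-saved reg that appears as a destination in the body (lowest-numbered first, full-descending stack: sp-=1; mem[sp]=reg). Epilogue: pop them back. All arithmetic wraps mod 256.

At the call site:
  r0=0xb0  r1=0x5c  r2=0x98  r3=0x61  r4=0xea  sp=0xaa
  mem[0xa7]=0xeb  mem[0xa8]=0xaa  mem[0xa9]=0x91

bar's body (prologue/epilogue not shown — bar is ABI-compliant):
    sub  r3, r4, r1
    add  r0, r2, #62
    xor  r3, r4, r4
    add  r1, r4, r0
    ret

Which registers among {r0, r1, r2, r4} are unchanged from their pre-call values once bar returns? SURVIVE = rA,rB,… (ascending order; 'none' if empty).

SURVIVE = r0,r2,r4

prologue: push r0 -> mem[0xa9]=0xb0, sp=0xa9
prologue: push r3 -> mem[0xa8]=0x61, sp=0xa8
body[0] sub  r3, r4, r1 -> r3=0x8e
body[1] add  r0, r2, #62 -> r0=0xd6
body[2] xor  r3, r4, r4 -> r3=0x00
body[3] add  r1, r4, r0 -> r1=0xc0
epilogue: pop r3=0x61, sp=0xa9
epilogue: pop r0=0xb0, sp=0xaa
r0: callee-saved, written=True
r1: caller-saved, written=True
r2: caller-saved, written=False
r4: caller-saved, written=False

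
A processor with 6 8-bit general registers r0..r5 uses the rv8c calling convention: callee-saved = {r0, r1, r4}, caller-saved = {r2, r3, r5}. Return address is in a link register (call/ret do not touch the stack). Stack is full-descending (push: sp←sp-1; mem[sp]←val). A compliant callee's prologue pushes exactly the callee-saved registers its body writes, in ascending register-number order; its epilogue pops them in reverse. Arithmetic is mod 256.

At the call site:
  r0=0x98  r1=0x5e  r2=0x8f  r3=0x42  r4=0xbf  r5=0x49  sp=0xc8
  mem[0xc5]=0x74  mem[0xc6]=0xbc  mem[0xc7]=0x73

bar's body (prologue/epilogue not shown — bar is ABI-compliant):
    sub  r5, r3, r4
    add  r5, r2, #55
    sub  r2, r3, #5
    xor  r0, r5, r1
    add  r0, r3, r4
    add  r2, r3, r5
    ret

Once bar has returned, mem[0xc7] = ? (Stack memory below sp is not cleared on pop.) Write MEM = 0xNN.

MEM = 0x98

prologue: push r0 → mem[0xc7]=0x98, sp=0xc7
body[0] sub  r5, r3, r4 → r5=0x83
body[1] add  r5, r2, #55 → r5=0xc6
body[2] sub  r2, r3, #5 → r2=0x3d
body[3] xor  r0, r5, r1 → r0=0x98
body[4] add  r0, r3, r4 → r0=0x01
body[5] add  r2, r3, r5 → r2=0x08
epilogue: pop r0=0x98, sp=0xc8
prologue pushed ['r0'] at ['0xc7']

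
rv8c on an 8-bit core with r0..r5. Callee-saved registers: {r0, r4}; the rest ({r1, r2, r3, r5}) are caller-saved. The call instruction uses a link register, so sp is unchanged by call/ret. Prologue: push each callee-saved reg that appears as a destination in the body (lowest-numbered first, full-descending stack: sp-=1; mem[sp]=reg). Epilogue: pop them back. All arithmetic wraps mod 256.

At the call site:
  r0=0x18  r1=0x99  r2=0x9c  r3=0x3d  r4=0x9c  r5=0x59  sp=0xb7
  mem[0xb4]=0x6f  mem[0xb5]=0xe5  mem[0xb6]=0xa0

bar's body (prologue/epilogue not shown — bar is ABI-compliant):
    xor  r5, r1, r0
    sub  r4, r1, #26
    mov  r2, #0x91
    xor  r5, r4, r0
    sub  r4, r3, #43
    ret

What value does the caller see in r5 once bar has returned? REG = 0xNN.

REG = 0x67

prologue: push r4 → mem[0xb6]=0x9c, sp=0xb6
body[0] xor  r5, r1, r0 → r5=0x81
body[1] sub  r4, r1, #26 → r4=0x7f
body[2] mov  r2, #0x91 → r2=0x91
body[3] xor  r5, r4, r0 → r5=0x67
body[4] sub  r4, r3, #43 → r4=0x12
epilogue: pop r4=0x9c, sp=0xb7
r5 is caller-saved → body value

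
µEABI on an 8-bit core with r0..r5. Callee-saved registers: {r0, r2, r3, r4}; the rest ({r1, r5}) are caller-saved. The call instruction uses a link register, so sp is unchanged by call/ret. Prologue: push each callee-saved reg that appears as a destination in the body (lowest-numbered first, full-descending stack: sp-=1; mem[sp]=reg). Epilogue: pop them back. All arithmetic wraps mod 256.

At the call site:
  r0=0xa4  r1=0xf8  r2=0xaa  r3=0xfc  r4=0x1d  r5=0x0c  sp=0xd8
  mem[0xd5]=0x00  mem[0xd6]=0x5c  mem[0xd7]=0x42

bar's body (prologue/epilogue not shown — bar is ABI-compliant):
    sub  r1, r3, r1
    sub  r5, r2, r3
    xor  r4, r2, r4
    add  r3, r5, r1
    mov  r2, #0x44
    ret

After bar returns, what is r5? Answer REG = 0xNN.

prologue: push r2 -> mem[0xd7]=0xaa, sp=0xd7
prologue: push r3 -> mem[0xd6]=0xfc, sp=0xd6
prologue: push r4 -> mem[0xd5]=0x1d, sp=0xd5
body[0] sub  r1, r3, r1 -> r1=0x04
body[1] sub  r5, r2, r3 -> r5=0xae
body[2] xor  r4, r2, r4 -> r4=0xb7
body[3] add  r3, r5, r1 -> r3=0xb2
body[4] mov  r2, #0x44 -> r2=0x44
epilogue: pop r4=0x1d, sp=0xd6
epilogue: pop r3=0xfc, sp=0xd7
epilogue: pop r2=0xaa, sp=0xd8
r5 is caller-saved -> body value

REG = 0xae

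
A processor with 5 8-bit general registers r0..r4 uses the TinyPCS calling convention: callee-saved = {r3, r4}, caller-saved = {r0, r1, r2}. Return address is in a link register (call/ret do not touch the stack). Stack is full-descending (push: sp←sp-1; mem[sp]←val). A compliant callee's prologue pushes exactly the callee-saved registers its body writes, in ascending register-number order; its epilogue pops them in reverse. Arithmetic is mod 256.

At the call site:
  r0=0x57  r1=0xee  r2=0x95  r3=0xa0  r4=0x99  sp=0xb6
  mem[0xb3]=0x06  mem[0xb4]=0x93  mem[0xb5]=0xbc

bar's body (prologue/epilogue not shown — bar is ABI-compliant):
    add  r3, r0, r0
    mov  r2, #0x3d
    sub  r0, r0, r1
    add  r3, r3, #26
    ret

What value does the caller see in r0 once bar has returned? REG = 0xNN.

REG = 0x69

prologue: push r3 → mem[0xb5]=0xa0, sp=0xb5
body[0] add  r3, r0, r0 → r3=0xae
body[1] mov  r2, #0x3d → r2=0x3d
body[2] sub  r0, r0, r1 → r0=0x69
body[3] add  r3, r3, #26 → r3=0xc8
epilogue: pop r3=0xa0, sp=0xb6
r0 is caller-saved → body value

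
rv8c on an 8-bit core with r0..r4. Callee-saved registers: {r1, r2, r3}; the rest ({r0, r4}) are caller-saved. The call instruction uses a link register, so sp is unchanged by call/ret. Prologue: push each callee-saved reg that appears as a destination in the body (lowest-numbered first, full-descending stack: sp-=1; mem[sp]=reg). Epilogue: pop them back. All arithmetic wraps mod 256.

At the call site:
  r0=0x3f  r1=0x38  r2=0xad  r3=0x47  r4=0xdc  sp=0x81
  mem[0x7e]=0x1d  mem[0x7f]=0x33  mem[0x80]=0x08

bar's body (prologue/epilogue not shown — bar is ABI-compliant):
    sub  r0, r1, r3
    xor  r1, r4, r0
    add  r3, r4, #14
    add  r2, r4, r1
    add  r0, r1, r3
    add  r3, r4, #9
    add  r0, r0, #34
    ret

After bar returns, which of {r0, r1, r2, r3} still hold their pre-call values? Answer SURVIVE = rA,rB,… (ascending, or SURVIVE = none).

SURVIVE = r1,r2,r3

prologue: push r1 → mem[0x80]=0x38, sp=0x80
prologue: push r2 → mem[0x7f]=0xad, sp=0x7f
prologue: push r3 → mem[0x7e]=0x47, sp=0x7e
body[0] sub  r0, r1, r3 → r0=0xf1
body[1] xor  r1, r4, r0 → r1=0x2d
body[2] add  r3, r4, #14 → r3=0xea
body[3] add  r2, r4, r1 → r2=0x09
body[4] add  r0, r1, r3 → r0=0x17
body[5] add  r3, r4, #9 → r3=0xe5
body[6] add  r0, r0, #34 → r0=0x39
epilogue: pop r3=0x47, sp=0x7f
epilogue: pop r2=0xad, sp=0x80
epilogue: pop r1=0x38, sp=0x81
r0: caller-saved, written=True
r1: callee-saved, written=True
r2: callee-saved, written=True
r3: callee-saved, written=True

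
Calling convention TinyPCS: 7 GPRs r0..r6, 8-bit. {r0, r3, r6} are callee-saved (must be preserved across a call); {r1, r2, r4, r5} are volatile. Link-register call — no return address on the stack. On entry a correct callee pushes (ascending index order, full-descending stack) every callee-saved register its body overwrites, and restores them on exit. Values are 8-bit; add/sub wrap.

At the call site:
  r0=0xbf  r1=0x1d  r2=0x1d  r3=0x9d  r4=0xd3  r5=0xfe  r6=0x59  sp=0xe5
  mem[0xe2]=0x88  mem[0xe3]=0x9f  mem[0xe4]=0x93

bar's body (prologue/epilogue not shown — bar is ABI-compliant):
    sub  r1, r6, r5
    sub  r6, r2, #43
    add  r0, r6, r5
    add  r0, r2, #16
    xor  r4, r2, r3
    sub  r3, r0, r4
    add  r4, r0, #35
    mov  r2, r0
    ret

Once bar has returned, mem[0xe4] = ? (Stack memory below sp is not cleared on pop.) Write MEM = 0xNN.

MEM = 0xbf

prologue: push r0 → mem[0xe4]=0xbf, sp=0xe4
prologue: push r3 → mem[0xe3]=0x9d, sp=0xe3
prologue: push r6 → mem[0xe2]=0x59, sp=0xe2
body[0] sub  r1, r6, r5 → r1=0x5b
body[1] sub  r6, r2, #43 → r6=0xf2
body[2] add  r0, r6, r5 → r0=0xf0
body[3] add  r0, r2, #16 → r0=0x2d
body[4] xor  r4, r2, r3 → r4=0x80
body[5] sub  r3, r0, r4 → r3=0xad
body[6] add  r4, r0, #35 → r4=0x50
body[7] mov  r2, r0 → r2=0x2d
epilogue: pop r6=0x59, sp=0xe3
epilogue: pop r3=0x9d, sp=0xe4
epilogue: pop r0=0xbf, sp=0xe5
prologue pushed ['r0', 'r3', 'r6'] at ['0xe4', '0xe3', '0xe2']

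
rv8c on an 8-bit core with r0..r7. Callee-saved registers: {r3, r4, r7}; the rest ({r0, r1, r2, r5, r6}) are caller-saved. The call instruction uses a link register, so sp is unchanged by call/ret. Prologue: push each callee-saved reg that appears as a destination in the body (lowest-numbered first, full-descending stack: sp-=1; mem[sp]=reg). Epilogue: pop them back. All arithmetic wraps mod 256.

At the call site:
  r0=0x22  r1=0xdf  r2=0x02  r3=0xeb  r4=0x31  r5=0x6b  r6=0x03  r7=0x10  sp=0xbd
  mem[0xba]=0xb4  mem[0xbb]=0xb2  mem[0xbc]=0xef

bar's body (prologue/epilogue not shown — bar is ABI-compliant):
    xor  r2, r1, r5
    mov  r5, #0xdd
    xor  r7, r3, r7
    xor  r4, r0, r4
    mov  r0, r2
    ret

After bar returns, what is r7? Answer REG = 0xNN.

prologue: push r4 -> mem[0xbc]=0x31, sp=0xbc
prologue: push r7 -> mem[0xbb]=0x10, sp=0xbb
body[0] xor  r2, r1, r5 -> r2=0xb4
body[1] mov  r5, #0xdd -> r5=0xdd
body[2] xor  r7, r3, r7 -> r7=0xfb
body[3] xor  r4, r0, r4 -> r4=0x13
body[4] mov  r0, r2 -> r0=0xb4
epilogue: pop r7=0x10, sp=0xbc
epilogue: pop r4=0x31, sp=0xbd
r7 is callee-saved -> restored

REG = 0x10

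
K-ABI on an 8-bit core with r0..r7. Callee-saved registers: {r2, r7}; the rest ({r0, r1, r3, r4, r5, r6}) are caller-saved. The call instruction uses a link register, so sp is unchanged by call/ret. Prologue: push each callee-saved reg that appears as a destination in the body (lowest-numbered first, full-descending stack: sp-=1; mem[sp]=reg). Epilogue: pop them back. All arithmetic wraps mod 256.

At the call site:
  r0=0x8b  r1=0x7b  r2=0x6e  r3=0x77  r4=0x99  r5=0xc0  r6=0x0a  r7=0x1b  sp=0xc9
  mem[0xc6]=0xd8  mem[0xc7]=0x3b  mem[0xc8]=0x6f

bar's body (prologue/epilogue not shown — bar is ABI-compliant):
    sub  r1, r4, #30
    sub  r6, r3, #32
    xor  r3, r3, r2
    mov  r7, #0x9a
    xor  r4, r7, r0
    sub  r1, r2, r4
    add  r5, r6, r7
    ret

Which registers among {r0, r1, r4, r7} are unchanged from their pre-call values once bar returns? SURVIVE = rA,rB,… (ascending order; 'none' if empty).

SURVIVE = r0,r7

prologue: push r7 → mem[0xc8]=0x1b, sp=0xc8
body[0] sub  r1, r4, #30 → r1=0x7b
body[1] sub  r6, r3, #32 → r6=0x57
body[2] xor  r3, r3, r2 → r3=0x19
body[3] mov  r7, #0x9a → r7=0x9a
body[4] xor  r4, r7, r0 → r4=0x11
body[5] sub  r1, r2, r4 → r1=0x5d
body[6] add  r5, r6, r7 → r5=0xf1
epilogue: pop r7=0x1b, sp=0xc9
r0: caller-saved, written=False
r1: caller-saved, written=True
r4: caller-saved, written=True
r7: callee-saved, written=True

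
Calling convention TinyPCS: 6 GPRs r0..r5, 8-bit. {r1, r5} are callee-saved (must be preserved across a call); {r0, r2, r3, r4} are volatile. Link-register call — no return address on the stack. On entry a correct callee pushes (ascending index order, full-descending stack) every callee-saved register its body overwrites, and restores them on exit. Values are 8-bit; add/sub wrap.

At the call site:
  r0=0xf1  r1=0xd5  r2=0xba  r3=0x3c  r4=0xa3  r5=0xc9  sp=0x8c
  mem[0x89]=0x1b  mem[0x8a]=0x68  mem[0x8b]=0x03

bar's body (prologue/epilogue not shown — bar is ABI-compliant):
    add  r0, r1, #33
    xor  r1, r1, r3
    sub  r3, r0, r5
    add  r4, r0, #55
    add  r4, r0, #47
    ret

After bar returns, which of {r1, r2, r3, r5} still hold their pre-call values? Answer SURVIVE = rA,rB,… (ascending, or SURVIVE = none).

prologue: push r1 -> mem[0x8b]=0xd5, sp=0x8b
body[0] add  r0, r1, #33 -> r0=0xf6
body[1] xor  r1, r1, r3 -> r1=0xe9
body[2] sub  r3, r0, r5 -> r3=0x2d
body[3] add  r4, r0, #55 -> r4=0x2d
body[4] add  r4, r0, #47 -> r4=0x25
epilogue: pop r1=0xd5, sp=0x8c
r1: callee-saved, written=True
r2: caller-saved, written=False
r3: caller-saved, written=True
r5: callee-saved, written=False

SURVIVE = r1,r2,r5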